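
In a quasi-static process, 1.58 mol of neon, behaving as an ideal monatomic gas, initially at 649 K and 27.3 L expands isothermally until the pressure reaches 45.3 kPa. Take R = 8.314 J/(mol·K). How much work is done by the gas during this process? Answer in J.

16500 J

P₁ = nRT₁/V₁ = 1.58×8.314×649/27.3 = 312 kPa.
Isothermal: T stays 649 K; PV = const ⇒ V₂ = 188 L, P₂ = 45.3 kPa.
W = nRT ln(V₂/V₁) = 1.58×8.314×649×ln(6.89) = 16500 J.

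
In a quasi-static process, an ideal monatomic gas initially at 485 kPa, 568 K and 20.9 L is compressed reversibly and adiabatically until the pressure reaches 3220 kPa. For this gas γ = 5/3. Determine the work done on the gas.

n = P₁V₁/(RT₁) = 485×20.9/(8.314×568) = 2.15 mol.
Adiabatic: T₂/T₁ = (P₂/P₁)^((γ−1)/γ) ⇒ T₂ = 568×(6.64)^0.400 = 1210 K; V₂ = 6.71 L.
ΔU = nCvΔT = 2.15×12.5×(1210−568) = 17200 J.
Q = 0 for an adiabatic process, so W = −ΔU = -17200 J.
Work done on the gas = −W_by = 17200 J.

17200 J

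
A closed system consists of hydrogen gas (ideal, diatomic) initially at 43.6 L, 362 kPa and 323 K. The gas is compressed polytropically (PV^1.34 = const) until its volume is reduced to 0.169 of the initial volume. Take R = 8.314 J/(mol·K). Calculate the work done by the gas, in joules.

n = P₁V₁/(RT₁) = 362×43.6/(8.314×323) = 5.88 mol.
Polytropic n=1.34: T₂ = T₁(V₁/V₂)^(n−1) = 323×(5.92)^0.34 = 591 K; P₂ = P₁(V₁/V₂)^n = 3920 kPa.
W = (P₁V₁−P₂V₂)/(n−1) = (362×43.6−3920×7.37)/0.34 = -38500 J.

-38500 J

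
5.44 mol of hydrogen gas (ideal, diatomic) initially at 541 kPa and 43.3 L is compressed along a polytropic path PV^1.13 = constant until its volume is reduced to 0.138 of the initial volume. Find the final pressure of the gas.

5070 kPa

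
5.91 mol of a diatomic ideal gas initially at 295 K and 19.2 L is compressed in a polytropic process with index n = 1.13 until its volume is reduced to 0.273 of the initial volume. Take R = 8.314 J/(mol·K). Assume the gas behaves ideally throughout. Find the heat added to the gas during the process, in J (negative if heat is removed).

-13800 J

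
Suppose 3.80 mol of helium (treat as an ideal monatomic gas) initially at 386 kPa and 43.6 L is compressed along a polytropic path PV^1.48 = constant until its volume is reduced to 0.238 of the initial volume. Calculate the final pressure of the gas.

T₁ = P₁V₁/(nR) = 386×43.6/(3.80×8.314) = 533 K.
Polytropic n=1.48: T₂ = T₁(V₁/V₂)^(n−1) = 533×(4.20)^0.48 = 1060 K; P₂ = P₁(V₁/V₂)^n = 3230 kPa.

3230 kPa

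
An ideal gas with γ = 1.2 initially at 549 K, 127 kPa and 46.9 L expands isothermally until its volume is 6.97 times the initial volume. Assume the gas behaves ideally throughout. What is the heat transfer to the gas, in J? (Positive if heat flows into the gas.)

n = P₁V₁/(RT₁) = 127×46.9/(8.314×549) = 1.30 mol.
Isothermal: T stays 549 K; PV = const ⇒ V₂ = 327 L, P₂ = 18.2 kPa.
ΔU = 0 (ideal gas, T constant).
W = nRT ln(V₂/V₁) = 1.30×8.314×549×ln(6.97) = 11600 J.
Q = ΔU + W = 11600 J.

11600 J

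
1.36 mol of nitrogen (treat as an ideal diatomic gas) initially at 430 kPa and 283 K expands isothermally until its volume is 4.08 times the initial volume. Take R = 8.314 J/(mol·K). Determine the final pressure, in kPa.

V₁ = nRT₁/P₁ = 1.36×8.314×283/430 = 7.44 L.
Isothermal: T stays 283 K; PV = const ⇒ V₂ = 30.4 L, P₂ = 105 kPa.

105 kPa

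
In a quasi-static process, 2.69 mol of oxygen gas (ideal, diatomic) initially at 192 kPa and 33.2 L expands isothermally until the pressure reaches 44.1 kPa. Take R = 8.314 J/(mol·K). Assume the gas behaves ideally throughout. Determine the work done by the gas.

9380 J

T₁ = P₁V₁/(nR) = 192×33.2/(2.69×8.314) = 285 K.
Isothermal: T stays 285 K; PV = const ⇒ V₂ = 145 L, P₂ = 44.1 kPa.
W = nRT ln(V₂/V₁) = 2.69×8.314×285×ln(4.35) = 9380 J.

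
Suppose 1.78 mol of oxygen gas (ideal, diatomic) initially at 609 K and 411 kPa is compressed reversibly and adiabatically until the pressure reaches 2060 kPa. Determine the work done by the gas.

-13200 J

V₁ = nRT₁/P₁ = 1.78×8.314×609/411 = 21.9 L.
Adiabatic: T₂/T₁ = (P₂/P₁)^((γ−1)/γ) ⇒ T₂ = 609×(5.01)^0.286 = 965 K; V₂ = 6.93 L.
ΔU = nCvΔT = 1.78×20.8×(965−609) = 13200 J.
Q = 0 for an adiabatic process, so W = −ΔU = -13200 J.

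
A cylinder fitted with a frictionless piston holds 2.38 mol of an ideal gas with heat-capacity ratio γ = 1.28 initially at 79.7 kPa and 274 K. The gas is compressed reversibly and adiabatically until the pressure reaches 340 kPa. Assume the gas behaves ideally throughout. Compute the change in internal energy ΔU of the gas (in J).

7230 J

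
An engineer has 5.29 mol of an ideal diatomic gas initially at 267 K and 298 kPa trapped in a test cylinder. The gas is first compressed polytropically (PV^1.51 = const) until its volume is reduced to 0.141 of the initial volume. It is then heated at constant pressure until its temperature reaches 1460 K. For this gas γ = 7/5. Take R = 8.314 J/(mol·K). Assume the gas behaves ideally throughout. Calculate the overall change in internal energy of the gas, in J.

131000 J

V₁ = nRT₁/P₁ = 5.29×8.314×267/298 = 39.4 L.
Step 1 — Polytropic n=1.51: T₂ = T₁(V₁/V₂)^(n−1) = 267×(7.09)^0.51 = 725 K; P₂ = P₁(V₁/V₂)^n = 5740 kPa.
W = (P₁V₁−P₂V₂)/(n−1) = (298×39.4−5740×5.56)/0.51 = -39500 J.
ΔU = nCvΔT = 5.29×20.8×(725−267) = 50400 J.
Q = ΔU + W = 10900 J.
State after step 1: P = 5740 kPa, V = 5.56 L, T = 725 K.
Step 2 — Isobaric: P stays 5740 kPa; V/T = const ⇒ T₂ = 1460 K, V₂ = 11.2 L.
W = PΔV = 5740×(11.2−5.56) kPa·L = 32300 J.
ΔU = nCvΔT = 5.29×20.8×(1460−725) = 80800 J.
Q = ΔU + W = nCpΔT = 113000 J.
Net over both steps: W = -7190 J, Q = 124000 J, ΔU = 131000 J.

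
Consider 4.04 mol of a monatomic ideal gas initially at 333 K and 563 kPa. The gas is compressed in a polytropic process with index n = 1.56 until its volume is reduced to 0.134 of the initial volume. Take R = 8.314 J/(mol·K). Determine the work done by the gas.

-41600 J

V₁ = nRT₁/P₁ = 4.04×8.314×333/563 = 19.9 L.
Polytropic n=1.56: T₂ = T₁(V₁/V₂)^(n−1) = 333×(7.46)^0.56 = 1030 K; P₂ = P₁(V₁/V₂)^n = 12900 kPa.
W = (P₁V₁−P₂V₂)/(n−1) = (563×19.9−12900×2.66)/0.56 = -41600 J.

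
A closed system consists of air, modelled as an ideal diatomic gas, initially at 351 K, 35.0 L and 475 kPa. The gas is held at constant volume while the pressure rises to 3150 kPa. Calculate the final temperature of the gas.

Isochoric: V stays 35.0 L; P/T = const ⇒ T₂ = 2330 K, P₂ = 3150 kPa.

2330 K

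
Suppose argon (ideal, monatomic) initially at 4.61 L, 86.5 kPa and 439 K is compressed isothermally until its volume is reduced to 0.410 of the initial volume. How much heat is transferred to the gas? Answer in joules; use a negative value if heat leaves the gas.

-356 J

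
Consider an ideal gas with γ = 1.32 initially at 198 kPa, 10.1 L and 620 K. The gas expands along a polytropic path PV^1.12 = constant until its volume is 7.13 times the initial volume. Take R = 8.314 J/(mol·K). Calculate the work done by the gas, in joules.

n = P₁V₁/(RT₁) = 198×10.1/(8.314×620) = 0.388 mol.
Polytropic n=1.12: T₂ = T₁(V₁/V₂)^(n−1) = 620×(0.140)^0.12 = 490 K; P₂ = P₁(V₁/V₂)^n = 21.9 kPa.
W = (P₁V₁−P₂V₂)/(n−1) = (198×10.1−21.9×72.0)/0.12 = 3500 J.

3500 J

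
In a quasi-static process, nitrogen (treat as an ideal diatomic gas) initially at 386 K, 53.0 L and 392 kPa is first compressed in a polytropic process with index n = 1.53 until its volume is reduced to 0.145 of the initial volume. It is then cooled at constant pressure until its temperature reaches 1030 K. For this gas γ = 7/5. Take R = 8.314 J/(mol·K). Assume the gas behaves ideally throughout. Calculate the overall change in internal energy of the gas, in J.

86700 J

n = P₁V₁/(RT₁) = 392×53.0/(8.314×386) = 6.47 mol.
Step 1 — Polytropic n=1.53: T₂ = T₁(V₁/V₂)^(n−1) = 386×(6.90)^0.53 = 1070 K; P₂ = P₁(V₁/V₂)^n = 7520 kPa.
W = (P₁V₁−P₂V₂)/(n−1) = (392×53.0−7520×7.68)/0.53 = -69900 J.
ΔU = nCvΔT = 6.47×20.8×(1070−386) = 92600 J.
Q = ΔU + W = 22700 J.
State after step 1: P = 7520 kPa, V = 7.68 L, T = 1070 K.
Step 2 — Isobaric: P stays 7520 kPa; V/T = const ⇒ T₂ = 1030 K, V₂ = 7.37 L.
W = PΔV = 7520×(7.37−7.68) kPa·L = -2380 J.
ΔU = nCvΔT = 6.47×20.8×(1030−1070) = -5940 J.
Q = ΔU + W = nCpΔT = -8320 J.
Net over both steps: W = -72300 J, Q = 14400 J, ΔU = 86700 J.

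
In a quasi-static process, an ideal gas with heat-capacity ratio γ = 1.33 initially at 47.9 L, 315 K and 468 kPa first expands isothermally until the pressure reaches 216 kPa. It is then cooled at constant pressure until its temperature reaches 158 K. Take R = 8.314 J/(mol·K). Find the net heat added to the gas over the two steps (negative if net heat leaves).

-27700 J

n = P₁V₁/(RT₁) = 468×47.9/(8.314×315) = 8.56 mol.
Step 1 — Isothermal: T stays 315 K; PV = const ⇒ V₂ = 104 L, P₂ = 216 kPa.
ΔU = 0 (ideal gas, T constant).
W = nRT ln(V₂/V₁) = 8.56×8.314×315×ln(2.17) = 17300 J.
Q = ΔU + W = 17300 J.
State after step 1: P = 216 kPa, V = 104 L, T = 315 K.
Step 2 — Isobaric: P stays 216 kPa; V/T = const ⇒ T₂ = 158 K, V₂ = 52.1 L.
W = PΔV = 216×(52.1−104) kPa·L = -11200 J.
ΔU = nCvΔT = 8.56×25.2×(158−315) = -33900 J.
Q = ΔU + W = nCpΔT = -45000 J.
Net over both steps: W = 6160 J, Q = -27700 J, ΔU = -33900 J.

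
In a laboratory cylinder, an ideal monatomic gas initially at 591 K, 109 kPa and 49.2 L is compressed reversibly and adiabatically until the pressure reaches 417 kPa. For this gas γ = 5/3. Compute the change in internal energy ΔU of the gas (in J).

5710 J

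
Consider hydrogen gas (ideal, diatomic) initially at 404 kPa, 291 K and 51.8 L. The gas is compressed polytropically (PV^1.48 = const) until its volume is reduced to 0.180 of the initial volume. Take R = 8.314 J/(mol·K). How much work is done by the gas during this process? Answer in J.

-55700 J

n = P₁V₁/(RT₁) = 404×51.8/(8.314×291) = 8.65 mol.
Polytropic n=1.48: T₂ = T₁(V₁/V₂)^(n−1) = 291×(5.56)^0.48 = 663 K; P₂ = P₁(V₁/V₂)^n = 5110 kPa.
W = (P₁V₁−P₂V₂)/(n−1) = (404×51.8−5110×9.32)/0.48 = -55700 J.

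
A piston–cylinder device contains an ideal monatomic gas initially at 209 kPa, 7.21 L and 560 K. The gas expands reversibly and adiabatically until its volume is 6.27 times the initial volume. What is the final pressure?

9.80 kPa

Adiabatic: TV^(γ−1) = const ⇒ T₂ = 560×(0.159)^0.667 = 165 K; PV^γ = const ⇒ P₂ = 9.80 kPa.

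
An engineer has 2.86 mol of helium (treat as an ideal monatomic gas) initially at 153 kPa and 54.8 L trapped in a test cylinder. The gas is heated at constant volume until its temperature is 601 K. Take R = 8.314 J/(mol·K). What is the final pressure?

T₁ = P₁V₁/(nR) = 153×54.8/(2.86×8.314) = 353 K.
Isochoric: V stays 54.8 L; P/T = const ⇒ T₂ = 601 K, P₂ = 261 kPa.

261 kPa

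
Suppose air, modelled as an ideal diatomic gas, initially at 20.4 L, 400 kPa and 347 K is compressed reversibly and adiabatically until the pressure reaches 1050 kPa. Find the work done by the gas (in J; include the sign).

-6480 J

n = P₁V₁/(RT₁) = 400×20.4/(8.314×347) = 2.83 mol.
Adiabatic: T₂/T₁ = (P₂/P₁)^((γ−1)/γ) ⇒ T₂ = 347×(2.62)^0.286 = 457 K; V₂ = 10.2 L.
ΔU = nCvΔT = 2.83×20.8×(457−347) = 6480 J.
Q = 0 for an adiabatic process, so W = −ΔU = -6480 J.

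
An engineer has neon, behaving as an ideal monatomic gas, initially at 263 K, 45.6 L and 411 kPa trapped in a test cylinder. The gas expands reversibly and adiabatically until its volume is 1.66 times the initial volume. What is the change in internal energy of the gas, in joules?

n = P₁V₁/(RT₁) = 411×45.6/(8.314×263) = 8.57 mol.
Adiabatic: TV^(γ−1) = const ⇒ T₂ = 263×(0.602)^0.667 = 188 K; PV^γ = const ⇒ P₂ = 177 kPa.
For an ideal gas ΔU = nCvΔT with Cv = (3/2)R = 12.5 J/(mol·K).
ΔU = 8.57×12.5×(188−263) = -8060 J.

-8060 J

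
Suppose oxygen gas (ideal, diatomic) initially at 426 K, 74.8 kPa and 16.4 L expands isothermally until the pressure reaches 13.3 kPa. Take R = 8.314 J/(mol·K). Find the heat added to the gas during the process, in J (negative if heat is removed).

2120 J

n = P₁V₁/(RT₁) = 74.8×16.4/(8.314×426) = 0.346 mol.
Isothermal: T stays 426 K; PV = const ⇒ V₂ = 92.2 L, P₂ = 13.3 kPa.
ΔU = 0 (ideal gas, T constant).
W = nRT ln(V₂/V₁) = 0.346×8.314×426×ln(5.62) = 2120 J.
Q = ΔU + W = 2120 J.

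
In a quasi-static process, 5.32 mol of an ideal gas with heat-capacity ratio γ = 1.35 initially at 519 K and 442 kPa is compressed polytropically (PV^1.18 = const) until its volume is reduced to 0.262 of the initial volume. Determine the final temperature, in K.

V₁ = nRT₁/P₁ = 5.32×8.314×519/442 = 51.9 L.
Polytropic n=1.18: T₂ = T₁(V₁/V₂)^(n−1) = 519×(3.82)^0.18 = 661 K; P₂ = P₁(V₁/V₂)^n = 2150 kPa.

661 K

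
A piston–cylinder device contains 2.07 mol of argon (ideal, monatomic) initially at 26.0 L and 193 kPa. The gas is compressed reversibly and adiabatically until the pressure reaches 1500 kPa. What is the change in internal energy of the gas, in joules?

9570 J

T₁ = P₁V₁/(nR) = 193×26.0/(2.07×8.314) = 292 K.
Adiabatic: T₂/T₁ = (P₂/P₁)^((γ−1)/γ) ⇒ T₂ = 292×(7.77)^0.400 = 662 K; V₂ = 7.60 L.
For an ideal gas ΔU = nCvΔT with Cv = (3/2)R = 12.5 J/(mol·K).
ΔU = 2.07×12.5×(662−292) = 9570 J.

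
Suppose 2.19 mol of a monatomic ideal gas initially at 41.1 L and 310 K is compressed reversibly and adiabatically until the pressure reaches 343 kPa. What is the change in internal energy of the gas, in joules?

P₁ = nRT₁/V₁ = 2.19×8.314×310/41.1 = 137 kPa.
Adiabatic: T₂/T₁ = (P₂/P₁)^((γ−1)/γ) ⇒ T₂ = 310×(2.50)^0.400 = 447 K; V₂ = 23.7 L.
For an ideal gas ΔU = nCvΔT with Cv = (3/2)R = 12.5 J/(mol·K).
ΔU = 2.19×12.5×(447−310) = 3740 J.

3740 J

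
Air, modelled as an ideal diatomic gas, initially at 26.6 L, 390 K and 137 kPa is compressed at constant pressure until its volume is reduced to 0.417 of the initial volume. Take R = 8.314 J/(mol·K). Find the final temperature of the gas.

Isobaric: P stays 137 kPa; V/T = const ⇒ T₂ = 163 K, V₂ = 11.1 L.

163 K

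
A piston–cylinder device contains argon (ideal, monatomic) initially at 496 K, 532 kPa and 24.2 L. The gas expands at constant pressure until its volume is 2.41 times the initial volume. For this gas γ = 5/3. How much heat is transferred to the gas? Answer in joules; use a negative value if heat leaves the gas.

n = P₁V₁/(RT₁) = 532×24.2/(8.314×496) = 3.12 mol.
Isobaric: P stays 532 kPa; V/T = const ⇒ T₂ = 1200 K, V₂ = 58.3 L.
W = PΔV = 532×(58.3−24.2) kPa·L = 18200 J.
ΔU = nCvΔT = 3.12×12.5×(1200−496) = 27200 J.
Q = ΔU + W = nCpΔT = 45400 J.

45400 J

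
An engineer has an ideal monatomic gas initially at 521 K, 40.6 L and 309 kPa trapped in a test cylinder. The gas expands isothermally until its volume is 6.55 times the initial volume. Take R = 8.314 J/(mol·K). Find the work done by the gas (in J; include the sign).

23600 J

n = P₁V₁/(RT₁) = 309×40.6/(8.314×521) = 2.90 mol.
Isothermal: T stays 521 K; PV = const ⇒ V₂ = 266 L, P₂ = 47.2 kPa.
W = nRT ln(V₂/V₁) = 2.90×8.314×521×ln(6.55) = 23600 J.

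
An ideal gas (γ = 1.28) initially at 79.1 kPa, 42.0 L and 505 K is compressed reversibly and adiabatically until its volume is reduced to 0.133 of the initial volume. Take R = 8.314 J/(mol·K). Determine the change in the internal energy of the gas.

9010 J

n = P₁V₁/(RT₁) = 79.1×42.0/(8.314×505) = 0.791 mol.
Adiabatic: TV^(γ−1) = const ⇒ T₂ = 505×(7.52)^0.280 = 888 K; PV^γ = const ⇒ P₂ = 1050 kPa.
For an ideal gas ΔU = nCvΔT with Cv = R/(γ−1) = 29.7 J/(mol·K).
ΔU = 0.791×29.7×(888−505) = 9010 J.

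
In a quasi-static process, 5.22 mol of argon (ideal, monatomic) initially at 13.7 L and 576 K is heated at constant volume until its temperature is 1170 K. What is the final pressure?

P₁ = nRT₁/V₁ = 5.22×8.314×576/13.7 = 1820 kPa.
Isochoric: V stays 13.7 L; P/T = const ⇒ T₂ = 1170 K, P₂ = 3710 kPa.

3710 kPa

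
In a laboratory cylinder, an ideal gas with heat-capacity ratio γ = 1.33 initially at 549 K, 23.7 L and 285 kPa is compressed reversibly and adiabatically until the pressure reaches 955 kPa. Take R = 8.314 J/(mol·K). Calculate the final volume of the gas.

9.55 L

Adiabatic: T₂/T₁ = (P₂/P₁)^((γ−1)/γ) ⇒ T₂ = 549×(3.35)^0.248 = 741 K; V₂ = 9.55 L.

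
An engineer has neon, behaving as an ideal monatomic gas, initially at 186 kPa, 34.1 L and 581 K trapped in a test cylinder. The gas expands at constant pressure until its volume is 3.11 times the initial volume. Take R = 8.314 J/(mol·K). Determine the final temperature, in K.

Isobaric: P stays 186 kPa; V/T = const ⇒ T₂ = 1810 K, V₂ = 106 L.

1810 K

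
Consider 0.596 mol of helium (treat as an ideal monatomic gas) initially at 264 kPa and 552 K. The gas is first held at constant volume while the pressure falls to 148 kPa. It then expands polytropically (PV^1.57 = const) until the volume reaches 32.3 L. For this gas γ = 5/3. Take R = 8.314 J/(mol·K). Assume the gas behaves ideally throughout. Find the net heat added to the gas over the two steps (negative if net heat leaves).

-1620 J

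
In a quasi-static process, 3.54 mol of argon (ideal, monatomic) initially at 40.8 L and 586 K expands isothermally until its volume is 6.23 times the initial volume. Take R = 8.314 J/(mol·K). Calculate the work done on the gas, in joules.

P₁ = nRT₁/V₁ = 3.54×8.314×586/40.8 = 423 kPa.
Isothermal: T stays 586 K; PV = const ⇒ V₂ = 254 L, P₂ = 67.9 kPa.
W = nRT ln(V₂/V₁) = 3.54×8.314×586×ln(6.23) = 31600 J.
Work done on the gas = −W_by = -31600 J.

-31600 J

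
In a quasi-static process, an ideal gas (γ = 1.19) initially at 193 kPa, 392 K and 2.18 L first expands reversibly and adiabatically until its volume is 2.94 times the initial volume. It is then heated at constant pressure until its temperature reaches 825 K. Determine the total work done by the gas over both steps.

953 J

n = P₁V₁/(RT₁) = 193×2.18/(8.314×392) = 0.129 mol.
Step 1 — Adiabatic: TV^(γ−1) = const ⇒ T₂ = 392×(0.340)^0.190 = 319 K; PV^γ = const ⇒ P₂ = 53.5 kPa.
ΔU = nCvΔT = 0.129×43.8×(319−392) = -410 J.
Q = 0 for an adiabatic process, so W = −ΔU = 410 J.
State after step 1: P = 53.5 kPa, V = 6.41 L, T = 319 K.
Step 2 — Isobaric: P stays 53.5 kPa; V/T = const ⇒ T₂ = 825 K, V₂ = 16.6 L.
W = PΔV = 53.5×(16.6−6.41) kPa·L = 543 J.
ΔU = nCvΔT = 0.129×43.8×(825−319) = 2860 J.
Q = ΔU + W = nCpΔT = 3400 J.
Net over both steps: W = 953 J, Q = 3400 J, ΔU = 2450 J.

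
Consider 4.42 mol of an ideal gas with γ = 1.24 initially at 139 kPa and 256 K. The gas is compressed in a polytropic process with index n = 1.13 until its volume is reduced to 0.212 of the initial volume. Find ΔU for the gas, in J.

8760 J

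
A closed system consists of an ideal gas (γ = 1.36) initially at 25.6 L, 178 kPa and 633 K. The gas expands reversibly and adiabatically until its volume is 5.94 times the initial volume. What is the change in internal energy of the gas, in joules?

n = P₁V₁/(RT₁) = 178×25.6/(8.314×633) = 0.866 mol.
Adiabatic: TV^(γ−1) = const ⇒ T₂ = 633×(0.168)^0.360 = 333 K; PV^γ = const ⇒ P₂ = 15.8 kPa.
For an ideal gas ΔU = nCvΔT with Cv = R/(γ−1) = 23.1 J/(mol·K).
ΔU = 0.866×23.1×(333−633) = -5990 J.

-5990 J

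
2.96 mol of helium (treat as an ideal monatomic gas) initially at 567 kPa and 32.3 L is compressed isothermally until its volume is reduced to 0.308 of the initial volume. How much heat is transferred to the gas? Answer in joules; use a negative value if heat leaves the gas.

T₁ = P₁V₁/(nR) = 567×32.3/(2.96×8.314) = 744 K.
Isothermal: T stays 744 K; PV = const ⇒ V₂ = 9.95 L, P₂ = 1840 kPa.
ΔU = 0 (ideal gas, T constant).
W = nRT ln(V₂/V₁) = 2.96×8.314×744×ln(0.308) = -21600 J.
Q = ΔU + W = -21600 J.

-21600 J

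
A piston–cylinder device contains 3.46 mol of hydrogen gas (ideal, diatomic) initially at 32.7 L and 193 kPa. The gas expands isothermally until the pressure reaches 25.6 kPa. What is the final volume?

T₁ = P₁V₁/(nR) = 193×32.7/(3.46×8.314) = 219 K.
Isothermal: T stays 219 K; PV = const ⇒ V₂ = 247 L, P₂ = 25.6 kPa.

247 L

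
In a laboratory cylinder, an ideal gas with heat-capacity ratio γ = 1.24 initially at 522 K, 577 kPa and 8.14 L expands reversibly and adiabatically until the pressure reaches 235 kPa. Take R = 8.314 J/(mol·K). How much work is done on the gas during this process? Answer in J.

n = P₁V₁/(RT₁) = 577×8.14/(8.314×522) = 1.08 mol.
Adiabatic: T₂/T₁ = (P₂/P₁)^((γ−1)/γ) ⇒ T₂ = 522×(0.407)^0.194 = 439 K; V₂ = 16.8 L.
ΔU = nCvΔT = 1.08×34.6×(439−522) = -3120 J.
Q = 0 for an adiabatic process, so W = −ΔU = 3120 J.
Work done on the gas = −W_by = -3120 J.

-3120 J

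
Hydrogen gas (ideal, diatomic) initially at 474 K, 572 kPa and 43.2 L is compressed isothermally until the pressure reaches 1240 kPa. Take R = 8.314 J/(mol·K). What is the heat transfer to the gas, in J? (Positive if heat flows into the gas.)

n = P₁V₁/(RT₁) = 572×43.2/(8.314×474) = 6.27 mol.
Isothermal: T stays 474 K; PV = const ⇒ V₂ = 19.9 L, P₂ = 1240 kPa.
ΔU = 0 (ideal gas, T constant).
W = nRT ln(V₂/V₁) = 6.27×8.314×474×ln(0.461) = -19100 J.
Q = ΔU + W = -19100 J.

-19100 J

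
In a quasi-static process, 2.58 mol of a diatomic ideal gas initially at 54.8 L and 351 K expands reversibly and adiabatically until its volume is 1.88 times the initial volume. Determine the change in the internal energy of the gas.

-4200 J

P₁ = nRT₁/V₁ = 2.58×8.314×351/54.8 = 137 kPa.
Adiabatic: TV^(γ−1) = const ⇒ T₂ = 351×(0.532)^0.400 = 273 K; PV^γ = const ⇒ P₂ = 56.8 kPa.
For an ideal gas ΔU = nCvΔT with Cv = (5/2)R = 20.8 J/(mol·K).
ΔU = 2.58×20.8×(273−351) = -4200 J.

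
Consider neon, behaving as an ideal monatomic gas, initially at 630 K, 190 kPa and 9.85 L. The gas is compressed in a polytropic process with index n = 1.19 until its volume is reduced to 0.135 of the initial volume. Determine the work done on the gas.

4560 J

n = P₁V₁/(RT₁) = 190×9.85/(8.314×630) = 0.357 mol.
Polytropic n=1.19: T₂ = T₁(V₁/V₂)^(n−1) = 630×(7.41)^0.19 = 922 K; P₂ = P₁(V₁/V₂)^n = 2060 kPa.
W = (P₁V₁−P₂V₂)/(n−1) = (190×9.85−2060×1.33)/0.19 = -4560 J.
Work done on the gas = −W_by = 4560 J.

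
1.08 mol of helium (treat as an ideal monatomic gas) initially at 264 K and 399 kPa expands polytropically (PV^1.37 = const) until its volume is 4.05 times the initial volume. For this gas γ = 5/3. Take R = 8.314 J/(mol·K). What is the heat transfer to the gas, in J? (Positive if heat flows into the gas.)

V₁ = nRT₁/P₁ = 1.08×8.314×264/399 = 5.94 L.
Polytropic n=1.37: T₂ = T₁(V₁/V₂)^(n−1) = 264×(0.247)^0.37 = 157 K; P₂ = P₁(V₁/V₂)^n = 58.7 kPa.
W = (P₁V₁−P₂V₂)/(n−1) = (399×5.94−58.7×24.1)/0.37 = 2590 J.
ΔU = nCvΔT = 1.08×12.5×(157−264) = -1440 J.
Q = ΔU + W = 1150 J.

1150 J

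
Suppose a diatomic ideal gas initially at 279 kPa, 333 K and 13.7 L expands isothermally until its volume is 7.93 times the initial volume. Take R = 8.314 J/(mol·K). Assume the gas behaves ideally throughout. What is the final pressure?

35.2 kPa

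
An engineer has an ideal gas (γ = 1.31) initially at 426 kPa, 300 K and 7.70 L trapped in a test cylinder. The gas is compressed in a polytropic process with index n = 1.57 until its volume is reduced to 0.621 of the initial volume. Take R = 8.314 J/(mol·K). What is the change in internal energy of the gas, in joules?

n = P₁V₁/(RT₁) = 426×7.70/(8.314×300) = 1.32 mol.
Polytropic n=1.57: T₂ = T₁(V₁/V₂)^(n−1) = 300×(1.61)^0.57 = 394 K; P₂ = P₁(V₁/V₂)^n = 900 kPa.
For an ideal gas ΔU = nCvΔT with Cv = R/(γ−1) = 26.8 J/(mol·K).
ΔU = 1.32×26.8×(394−300) = 3300 J.

3300 J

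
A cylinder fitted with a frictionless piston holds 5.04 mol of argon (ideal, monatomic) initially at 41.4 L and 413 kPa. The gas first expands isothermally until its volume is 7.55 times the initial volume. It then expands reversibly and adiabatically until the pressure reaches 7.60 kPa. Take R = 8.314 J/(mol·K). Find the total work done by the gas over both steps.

48600 J

T₁ = P₁V₁/(nR) = 413×41.4/(5.04×8.314) = 408 K.
Step 1 — Isothermal: T stays 408 K; PV = const ⇒ V₂ = 313 L, P₂ = 54.7 kPa.
ΔU = 0 (ideal gas, T constant).
W = nRT ln(V₂/V₁) = 5.04×8.314×408×ln(7.55) = 34600 J.
Q = ΔU + W = 34600 J.
State after step 1: P = 54.7 kPa, V = 313 L, T = 408 K.
Step 2 — Adiabatic: T₂/T₁ = (P₂/P₁)^((γ−1)/γ) ⇒ T₂ = 408×(0.139)^0.400 = 185 K; V₂ = 1020 L.
ΔU = nCvΔT = 5.04×12.5×(185−408) = -14000 J.
Q = 0 for an adiabatic process, so W = −ΔU = 14000 J.
Net over both steps: W = 48600 J, Q = 34600 J, ΔU = -14000 J.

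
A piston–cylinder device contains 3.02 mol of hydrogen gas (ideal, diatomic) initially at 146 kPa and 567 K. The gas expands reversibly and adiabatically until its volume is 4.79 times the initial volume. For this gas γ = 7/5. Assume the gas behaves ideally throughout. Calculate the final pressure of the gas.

V₁ = nRT₁/P₁ = 3.02×8.314×567/146 = 97.5 L.
Adiabatic: TV^(γ−1) = const ⇒ T₂ = 567×(0.209)^0.400 = 303 K; PV^γ = const ⇒ P₂ = 16.3 kPa.

16.3 kPa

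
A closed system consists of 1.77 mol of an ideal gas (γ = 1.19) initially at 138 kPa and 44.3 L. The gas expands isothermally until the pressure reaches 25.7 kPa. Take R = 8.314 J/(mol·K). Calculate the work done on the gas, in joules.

-10300 J

T₁ = P₁V₁/(nR) = 138×44.3/(1.77×8.314) = 415 K.
Isothermal: T stays 415 K; PV = const ⇒ V₂ = 238 L, P₂ = 25.7 kPa.
W = nRT ln(V₂/V₁) = 1.77×8.314×415×ln(5.37) = 10300 J.
Work done on the gas = −W_by = -10300 J.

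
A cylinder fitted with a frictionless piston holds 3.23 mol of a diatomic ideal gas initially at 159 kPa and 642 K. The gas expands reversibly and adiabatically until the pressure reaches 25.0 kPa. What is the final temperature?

378 K

V₁ = nRT₁/P₁ = 3.23×8.314×642/159 = 108 L.
Adiabatic: T₂/T₁ = (P₂/P₁)^((γ−1)/γ) ⇒ T₂ = 642×(0.157)^0.286 = 378 K; V₂ = 406 L.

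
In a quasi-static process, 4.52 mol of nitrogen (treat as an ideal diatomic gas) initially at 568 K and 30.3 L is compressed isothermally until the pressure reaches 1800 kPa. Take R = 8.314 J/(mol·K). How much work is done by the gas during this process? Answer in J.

-20000 J

P₁ = nRT₁/V₁ = 4.52×8.314×568/30.3 = 704 kPa.
Isothermal: T stays 568 K; PV = const ⇒ V₂ = 11.9 L, P₂ = 1800 kPa.
W = nRT ln(V₂/V₁) = 4.52×8.314×568×ln(0.391) = -20000 J.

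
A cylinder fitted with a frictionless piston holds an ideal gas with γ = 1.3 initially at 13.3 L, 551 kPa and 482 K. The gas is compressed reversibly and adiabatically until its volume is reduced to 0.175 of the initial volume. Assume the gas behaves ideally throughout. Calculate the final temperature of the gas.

Adiabatic: TV^(γ−1) = const ⇒ T₂ = 482×(5.71)^0.300 = 813 K; PV^γ = const ⇒ P₂ = 5310 kPa.

813 K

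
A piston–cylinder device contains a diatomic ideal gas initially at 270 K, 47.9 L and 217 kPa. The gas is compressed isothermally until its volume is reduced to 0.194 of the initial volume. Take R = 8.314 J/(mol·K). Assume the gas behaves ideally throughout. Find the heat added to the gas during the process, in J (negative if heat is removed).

n = P₁V₁/(RT₁) = 217×47.9/(8.314×270) = 4.63 mol.
Isothermal: T stays 270 K; PV = const ⇒ V₂ = 9.29 L, P₂ = 1120 kPa.
ΔU = 0 (ideal gas, T constant).
W = nRT ln(V₂/V₁) = 4.63×8.314×270×ln(0.194) = -17000 J.
Q = ΔU + W = -17000 J.

-17000 J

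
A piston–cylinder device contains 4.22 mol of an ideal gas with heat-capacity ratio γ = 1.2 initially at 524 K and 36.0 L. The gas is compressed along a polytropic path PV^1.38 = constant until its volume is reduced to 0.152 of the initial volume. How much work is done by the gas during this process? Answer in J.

-50600 J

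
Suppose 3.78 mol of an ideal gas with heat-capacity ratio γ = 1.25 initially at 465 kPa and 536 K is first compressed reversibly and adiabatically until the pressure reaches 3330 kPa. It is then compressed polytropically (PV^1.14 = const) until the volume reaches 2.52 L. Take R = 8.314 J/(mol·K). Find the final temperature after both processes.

V₁ = nRT₁/P₁ = 3.78×8.314×536/465 = 36.2 L.
Step 1 — Adiabatic: T₂/T₁ = (P₂/P₁)^((γ−1)/γ) ⇒ T₂ = 536×(7.16)^0.200 = 795 K; V₂ = 7.50 L.
ΔU = nCvΔT = 3.78×33.3×(795−536) = 32500 J.
Q = 0 for an adiabatic process, so W = −ΔU = -32500 J.
State after step 1: P = 3330 kPa, V = 7.50 L, T = 795 K.
Step 2 — Polytropic n=1.14: T₂ = T₁(V₁/V₂)^(n−1) = 795×(2.98)^0.14 = 926 K; P₂ = P₁(V₁/V₂)^n = 11500 kPa.
W = (P₁V₁−P₂V₂)/(n−1) = (3330×7.50−11500×2.52)/0.14 = -29400 J.
ΔU = nCvΔT = 3.78×33.3×(926−795) = 16500 J.
Q = ΔU + W = -12900 J.
Net over both steps: W = -61900 J, Q = -12900 J, ΔU = 49000 J.

926 K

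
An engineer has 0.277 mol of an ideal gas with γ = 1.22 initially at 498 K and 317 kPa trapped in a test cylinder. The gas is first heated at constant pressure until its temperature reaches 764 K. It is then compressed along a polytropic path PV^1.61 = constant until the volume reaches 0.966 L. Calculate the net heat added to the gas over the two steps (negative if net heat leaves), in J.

V₁ = nRT₁/P₁ = 0.277×8.314×498/317 = 3.62 L.
Step 1 — Isobaric: P stays 317 kPa; V/T = const ⇒ T₂ = 764 K, V₂ = 5.55 L.
W = PΔV = 317×(5.55−3.62) kPa·L = 613 J.
ΔU = nCvΔT = 0.277×37.8×(764−498) = 2780 J.
Q = ΔU + W = nCpΔT = 3400 J.
State after step 1: P = 317 kPa, V = 5.55 L, T = 764 K.
Step 2 — Polytropic n=1.61: T₂ = T₁(V₁/V₂)^(n−1) = 764×(5.75)^0.61 = 2220 K; P₂ = P₁(V₁/V₂)^n = 5290 kPa.
W = (P₁V₁−P₂V₂)/(n−1) = (317×5.55−5290×0.966)/0.61 = -5500 J.
ΔU = nCvΔT = 0.277×37.8×(2220−764) = 15200 J.
Q = ΔU + W = 9740 J.
Net over both steps: W = -4880 J, Q = 13100 J, ΔU = 18000 J.

13100 J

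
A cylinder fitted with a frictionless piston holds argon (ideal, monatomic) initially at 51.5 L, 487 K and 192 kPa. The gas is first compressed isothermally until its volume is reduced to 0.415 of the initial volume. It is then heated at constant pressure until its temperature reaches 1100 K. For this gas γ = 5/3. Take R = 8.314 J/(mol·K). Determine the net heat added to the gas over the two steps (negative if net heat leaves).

n = P₁V₁/(RT₁) = 192×51.5/(8.314×487) = 2.44 mol.
Step 1 — Isothermal: T stays 487 K; PV = const ⇒ V₂ = 21.4 L, P₂ = 463 kPa.
ΔU = 0 (ideal gas, T constant).
W = nRT ln(V₂/V₁) = 2.44×8.314×487×ln(0.415) = -8700 J.
Q = ΔU + W = -8700 J.
State after step 1: P = 463 kPa, V = 21.4 L, T = 487 K.
Step 2 — Isobaric: P stays 463 kPa; V/T = const ⇒ T₂ = 1100 K, V₂ = 48.3 L.
W = PΔV = 463×(48.3−21.4) kPa·L = 12400 J.
ΔU = nCvΔT = 2.44×12.5×(1100−487) = 18700 J.
Q = ΔU + W = nCpΔT = 31100 J.
Net over both steps: W = 3750 J, Q = 22400 J, ΔU = 18700 J.

22400 J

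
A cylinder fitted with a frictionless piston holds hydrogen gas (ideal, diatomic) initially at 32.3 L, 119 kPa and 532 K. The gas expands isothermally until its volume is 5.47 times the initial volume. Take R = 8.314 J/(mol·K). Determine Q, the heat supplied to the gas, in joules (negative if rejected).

n = P₁V₁/(RT₁) = 119×32.3/(8.314×532) = 0.869 mol.
Isothermal: T stays 532 K; PV = const ⇒ V₂ = 177 L, P₂ = 21.8 kPa.
ΔU = 0 (ideal gas, T constant).
W = nRT ln(V₂/V₁) = 0.869×8.314×532×ln(5.47) = 6530 J.
Q = ΔU + W = 6530 J.

6530 J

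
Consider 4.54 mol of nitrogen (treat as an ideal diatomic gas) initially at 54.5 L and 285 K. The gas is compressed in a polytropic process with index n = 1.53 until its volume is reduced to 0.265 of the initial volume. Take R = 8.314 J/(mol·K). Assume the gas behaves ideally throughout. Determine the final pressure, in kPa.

P₁ = nRT₁/V₁ = 4.54×8.314×285/54.5 = 197 kPa.
Polytropic n=1.53: T₂ = T₁(V₁/V₂)^(n−1) = 285×(3.77)^0.53 = 576 K; P₂ = P₁(V₁/V₂)^n = 1510 kPa.

1510 kPa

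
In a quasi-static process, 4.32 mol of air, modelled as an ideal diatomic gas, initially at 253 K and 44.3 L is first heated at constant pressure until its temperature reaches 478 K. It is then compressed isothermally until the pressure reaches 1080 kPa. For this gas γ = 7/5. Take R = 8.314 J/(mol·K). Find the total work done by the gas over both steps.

-20400 J

P₁ = nRT₁/V₁ = 4.32×8.314×253/44.3 = 205 kPa.
Step 1 — Isobaric: P stays 205 kPa; V/T = const ⇒ T₂ = 478 K, V₂ = 83.7 L.
W = PΔV = 205×(83.7−44.3) kPa·L = 8080 J.
ΔU = nCvΔT = 4.32×20.8×(478−253) = 20200 J.
Q = ΔU + W = nCpΔT = 28300 J.
State after step 1: P = 205 kPa, V = 83.7 L, T = 478 K.
Step 2 — Isothermal: T stays 478 K; PV = const ⇒ V₂ = 15.9 L, P₂ = 1080 kPa.
ΔU = 0 (ideal gas, T constant).
W = nRT ln(V₂/V₁) = 4.32×8.314×478×ln(0.190) = -28500 J.
Q = ΔU + W = -28500 J.
Net over both steps: W = -20400 J, Q = -234 J, ΔU = 20200 J.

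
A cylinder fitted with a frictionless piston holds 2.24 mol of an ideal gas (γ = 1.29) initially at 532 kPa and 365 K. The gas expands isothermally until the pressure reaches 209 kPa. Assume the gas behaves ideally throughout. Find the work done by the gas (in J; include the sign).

V₁ = nRT₁/P₁ = 2.24×8.314×365/532 = 12.8 L.
Isothermal: T stays 365 K; PV = const ⇒ V₂ = 32.5 L, P₂ = 209 kPa.
W = nRT ln(V₂/V₁) = 2.24×8.314×365×ln(2.55) = 6350 J.

6350 J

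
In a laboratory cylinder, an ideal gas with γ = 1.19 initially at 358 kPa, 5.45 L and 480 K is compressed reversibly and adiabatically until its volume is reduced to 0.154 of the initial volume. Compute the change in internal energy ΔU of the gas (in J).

4380 J

n = P₁V₁/(RT₁) = 358×5.45/(8.314×480) = 0.489 mol.
Adiabatic: TV^(γ−1) = const ⇒ T₂ = 480×(6.49)^0.190 = 685 K; PV^γ = const ⇒ P₂ = 3320 kPa.
For an ideal gas ΔU = nCvΔT with Cv = R/(γ−1) = 43.8 J/(mol·K).
ΔU = 0.489×43.8×(685−480) = 4380 J.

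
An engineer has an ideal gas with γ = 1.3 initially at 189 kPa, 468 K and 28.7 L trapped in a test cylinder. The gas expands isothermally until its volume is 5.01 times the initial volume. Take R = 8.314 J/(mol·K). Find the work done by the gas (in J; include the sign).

8740 J

n = P₁V₁/(RT₁) = 189×28.7/(8.314×468) = 1.39 mol.
Isothermal: T stays 468 K; PV = const ⇒ V₂ = 144 L, P₂ = 37.7 kPa.
W = nRT ln(V₂/V₁) = 1.39×8.314×468×ln(5.01) = 8740 J.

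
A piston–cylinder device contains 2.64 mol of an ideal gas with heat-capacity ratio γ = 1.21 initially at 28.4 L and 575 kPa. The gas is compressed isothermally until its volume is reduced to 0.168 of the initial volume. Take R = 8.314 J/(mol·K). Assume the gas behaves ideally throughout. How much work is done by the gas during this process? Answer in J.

T₁ = P₁V₁/(nR) = 575×28.4/(2.64×8.314) = 744 K.
Isothermal: T stays 744 K; PV = const ⇒ V₂ = 4.77 L, P₂ = 3420 kPa.
W = nRT ln(V₂/V₁) = 2.64×8.314×744×ln(0.168) = -29100 J.

-29100 J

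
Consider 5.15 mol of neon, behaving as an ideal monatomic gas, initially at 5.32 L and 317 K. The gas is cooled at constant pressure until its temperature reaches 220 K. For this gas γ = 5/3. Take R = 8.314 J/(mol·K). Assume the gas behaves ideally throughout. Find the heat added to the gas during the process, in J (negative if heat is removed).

P₁ = nRT₁/V₁ = 5.15×8.314×317/5.32 = 2550 kPa.
Isobaric: P stays 2550 kPa; V/T = const ⇒ T₂ = 220 K, V₂ = 3.69 L.
W = PΔV = 2550×(3.69−5.32) kPa·L = -4150 J.
ΔU = nCvΔT = 5.15×12.5×(220−317) = -6230 J.
Q = ΔU + W = nCpΔT = -10400 J.

-10400 J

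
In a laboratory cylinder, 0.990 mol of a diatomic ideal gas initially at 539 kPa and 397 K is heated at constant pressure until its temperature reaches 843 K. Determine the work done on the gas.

V₁ = nRT₁/P₁ = 0.990×8.314×397/539 = 6.06 L.
Isobaric: P stays 539 kPa; V/T = const ⇒ T₂ = 843 K, V₂ = 12.9 L.
W = PΔV = 539×(12.9−6.06) kPa·L = 3670 J.
Work done on the gas = −W_by = -3670 J.

-3670 J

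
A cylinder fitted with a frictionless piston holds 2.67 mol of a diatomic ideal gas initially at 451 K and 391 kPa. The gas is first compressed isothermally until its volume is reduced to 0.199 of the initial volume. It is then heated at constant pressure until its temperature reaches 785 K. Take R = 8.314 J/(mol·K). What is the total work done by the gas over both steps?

-8750 J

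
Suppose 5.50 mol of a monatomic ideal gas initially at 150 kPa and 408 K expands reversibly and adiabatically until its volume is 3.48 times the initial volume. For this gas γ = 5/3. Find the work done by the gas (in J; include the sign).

V₁ = nRT₁/P₁ = 5.50×8.314×408/150 = 124 L.
Adiabatic: TV^(γ−1) = const ⇒ T₂ = 408×(0.287)^0.667 = 178 K; PV^γ = const ⇒ P₂ = 18.8 kPa.
ΔU = nCvΔT = 5.50×12.5×(178−408) = -15800 J.
Q = 0 for an adiabatic process, so W = −ΔU = 15800 J.

15800 J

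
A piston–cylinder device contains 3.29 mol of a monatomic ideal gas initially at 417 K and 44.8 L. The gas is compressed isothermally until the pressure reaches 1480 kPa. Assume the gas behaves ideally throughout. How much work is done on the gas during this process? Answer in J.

P₁ = nRT₁/V₁ = 3.29×8.314×417/44.8 = 255 kPa.
Isothermal: T stays 417 K; PV = const ⇒ V₂ = 7.71 L, P₂ = 1480 kPa.
W = nRT ln(V₂/V₁) = 3.29×8.314×417×ln(0.172) = -20100 J.
Work done on the gas = −W_by = 20100 J.

20100 J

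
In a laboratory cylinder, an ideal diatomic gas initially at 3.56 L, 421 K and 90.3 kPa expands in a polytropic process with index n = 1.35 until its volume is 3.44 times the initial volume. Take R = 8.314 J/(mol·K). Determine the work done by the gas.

n = P₁V₁/(RT₁) = 90.3×3.56/(8.314×421) = 0.0918 mol.
Polytropic n=1.35: T₂ = T₁(V₁/V₂)^(n−1) = 421×(0.291)^0.35 = 273 K; P₂ = P₁(V₁/V₂)^n = 17.0 kPa.
W = (P₁V₁−P₂V₂)/(n−1) = (90.3×3.56−17.0×12.2)/0.35 = 322 J.

322 J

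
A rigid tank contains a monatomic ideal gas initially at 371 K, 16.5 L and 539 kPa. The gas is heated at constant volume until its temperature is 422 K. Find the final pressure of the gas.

Isochoric: V stays 16.5 L; P/T = const ⇒ T₂ = 422 K, P₂ = 613 kPa.

613 kPa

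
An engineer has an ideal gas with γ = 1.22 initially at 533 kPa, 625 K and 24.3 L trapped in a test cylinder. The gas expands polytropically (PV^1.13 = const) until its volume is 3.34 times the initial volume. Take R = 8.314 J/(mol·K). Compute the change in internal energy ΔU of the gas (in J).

-8540 J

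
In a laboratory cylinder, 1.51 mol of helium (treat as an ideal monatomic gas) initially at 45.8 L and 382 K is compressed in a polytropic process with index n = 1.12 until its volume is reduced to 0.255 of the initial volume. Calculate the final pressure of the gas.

484 kPa

P₁ = nRT₁/V₁ = 1.51×8.314×382/45.8 = 105 kPa.
Polytropic n=1.12: T₂ = T₁(V₁/V₂)^(n−1) = 382×(3.92)^0.12 = 450 K; P₂ = P₁(V₁/V₂)^n = 484 kPa.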